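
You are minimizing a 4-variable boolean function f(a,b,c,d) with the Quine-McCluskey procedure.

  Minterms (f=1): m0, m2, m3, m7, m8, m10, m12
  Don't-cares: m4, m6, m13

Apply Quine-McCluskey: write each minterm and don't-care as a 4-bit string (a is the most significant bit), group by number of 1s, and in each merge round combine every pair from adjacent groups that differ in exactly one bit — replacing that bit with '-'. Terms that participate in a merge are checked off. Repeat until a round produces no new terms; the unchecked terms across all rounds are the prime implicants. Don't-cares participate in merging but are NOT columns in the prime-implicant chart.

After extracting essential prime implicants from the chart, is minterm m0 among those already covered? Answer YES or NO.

YES

[col 0] 0000*, 0010*, 0011*, 0100*, 0110*, 0111*, 1000*, 1010*, 1100*, 1101*
[col 1] -000*, -010*, -100*, 0-00*, 0-10*, 0-11*, 00-0*, 001-*, 01-0*, 011-*, 1-00*, 10-0*, 110-
[col 2] --00, -0-0, 0--0, 0-1-
Prime implicants: --00, -0-0, 0--0, 0-1-, 110-
PI chart (minterm → PIs covering it):
  0 | --00,-0-0,0--0
  2 | -0-0,0--0,0-1-
  3 | 0-1-  (sole → essential)
  7 | 0-1-  (sole → essential)
  8 | --00,-0-0
  10 | -0-0  (sole → essential)
  12 | --00,110-
Essential prime implicants: -0-0, 0-1-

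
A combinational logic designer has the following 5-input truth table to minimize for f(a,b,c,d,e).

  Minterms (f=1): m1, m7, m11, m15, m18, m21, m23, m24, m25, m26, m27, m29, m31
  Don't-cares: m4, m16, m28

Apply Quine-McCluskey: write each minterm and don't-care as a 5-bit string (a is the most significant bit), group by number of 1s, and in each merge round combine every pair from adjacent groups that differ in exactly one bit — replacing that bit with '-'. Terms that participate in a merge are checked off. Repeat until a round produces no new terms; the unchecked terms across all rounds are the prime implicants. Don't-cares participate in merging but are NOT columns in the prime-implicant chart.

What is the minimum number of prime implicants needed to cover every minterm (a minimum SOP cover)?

Round 0: 00001 00100 00111✓ 01011✓ 01111✓ 10000✓ 10010✓ 10101✓ 10111✓ 11000✓ 11001✓ 11010✓ 11011✓ 11100✓ 11101✓ 11111✓
Round 1: -0111✓ -1011✓ -1111✓ 0-111✓ 01-11✓ 1-000✓ 1-010✓ 1-101✓ 1-111✓ 100-0✓ 101-1✓ 11-00✓ 11-01✓ 11-11✓ 110-0✓ 110-1✓ 1100-✓ 1101-✓ 111-1✓ 1110-✓
Round 2: --111 -1-11 1-0-0 1-1-1 11--1 11-0- 110--
PIs = {--111, -1-11, 00001, 00100, 1-0-0, 1-1-1, 11--1, 11-0-, 110--}
Coverage chart:
  m1: 00001 ←essential
  m7: --111 ←essential
  m11: -1-11 ←essential
  m15: --111,-1-11
  m18: 1-0-0 ←essential
  m21: 1-1-1 ←essential
  m23: --111,1-1-1
  m24: 1-0-0,11-0-,110--
  m25: 11--1,11-0-,110--
  m26: 1-0-0,110--
  m27: -1-11,11--1,110--
  m29: 1-1-1,11--1,11-0-
  m31: --111,-1-11,1-1-1,11--1
Essential: --111, -1-11, 00001, 1-0-0, 1-1-1
Petrick residual → 11--1
Min cover (6 terms): cde + bde + a'b'c'd'e + ac'e' + ace + abe

6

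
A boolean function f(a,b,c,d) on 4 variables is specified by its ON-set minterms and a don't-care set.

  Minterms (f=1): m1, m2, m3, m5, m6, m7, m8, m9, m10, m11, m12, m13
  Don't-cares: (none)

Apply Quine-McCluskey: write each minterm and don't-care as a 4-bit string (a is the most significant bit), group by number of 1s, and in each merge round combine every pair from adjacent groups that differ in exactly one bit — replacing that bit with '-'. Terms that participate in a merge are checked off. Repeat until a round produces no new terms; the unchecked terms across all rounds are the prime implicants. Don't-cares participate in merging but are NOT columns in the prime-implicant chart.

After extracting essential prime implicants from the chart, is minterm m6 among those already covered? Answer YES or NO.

size-2^0 implicants → 0001(✓)  0010(✓)  0011(✓)  0101(✓)  0110(✓)  0111(✓)  1000(✓)  1001(✓)  1010(✓)  1011(✓)  1100(✓)  1101(✓)
size-2^1 implicants → -001(✓)  -010(✓)  -011(✓)  -101(✓)  0-01(✓)  0-10(✓)  0-11(✓)  00-1(✓)  001-(✓)  01-1(✓)  011-(✓)  1-00(✓)  1-01(✓)  10-0(✓)  10-1(✓)  100-(✓)  101-(✓)  110-(✓)
size-2^2 implicants → --01  -0-1  -01-  0--1  0-1-  1-0-  10--
Unchecked terms (primes): --01, -0-1, -01-, 0--1, 0-1-, 1-0-, 10--
Minterm coverage:
  m1 ⊆ --01,-0-1,0--1
  m2 ⊆ -01-,0-1-
  m3 ⊆ -0-1,-01-,0--1,0-1-
  m5 ⊆ --01,0--1
  m6 ⊆ 0-1- [E]
  m7 ⊆ 0--1,0-1-
  m8 ⊆ 1-0-,10--
  m9 ⊆ --01,-0-1,1-0-,10--
  m10 ⊆ -01-,10--
  m11 ⊆ -0-1,-01-,10--
  m12 ⊆ 1-0- [E]
  m13 ⊆ --01,1-0-
E = {0-1-, 1-0-}

YES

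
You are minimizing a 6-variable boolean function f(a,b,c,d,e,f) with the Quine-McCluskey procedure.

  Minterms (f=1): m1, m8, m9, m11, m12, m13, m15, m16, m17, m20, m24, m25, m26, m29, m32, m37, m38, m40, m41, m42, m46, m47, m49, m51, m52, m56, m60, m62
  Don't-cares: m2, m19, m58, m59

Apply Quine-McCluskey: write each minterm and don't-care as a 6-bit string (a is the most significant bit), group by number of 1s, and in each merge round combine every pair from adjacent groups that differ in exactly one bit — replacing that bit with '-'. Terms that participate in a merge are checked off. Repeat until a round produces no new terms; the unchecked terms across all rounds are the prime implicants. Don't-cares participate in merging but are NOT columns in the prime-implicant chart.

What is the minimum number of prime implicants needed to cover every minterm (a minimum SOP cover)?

14

size-2^0 implicants → 000001(✓)  000010  001000(✓)  001001(✓)  001011(✓)  001100(✓)  001101(✓)  001111(✓)  010000(✓)  010001(✓)  010011(✓)  010100(✓)  011000(✓)  011001(✓)  011010(✓)  011101(✓)  100000(✓)  100101  100110(✓)  101000(✓)  101001(✓)  101010(✓)  101110(✓)  101111(✓)  110001(✓)  110011(✓)  110100(✓)  111000(✓)  111010(✓)  111011(✓)  111100(✓)  111110(✓)
size-2^1 implicants → -01000(✓)  -01001(✓)  -01111  -10001(✓)  -10011(✓)  -10100  -11000(✓)  -11010(✓)  0-0001(✓)  0-1000(✓)  0-1001(✓)  0-1101(✓)  00-001(✓)  001-00(✓)  001-01(✓)  001-11(✓)  0010-1(✓)  00100-(✓)  0011-1(✓)  00110-(✓)  01-000(✓)  01-001(✓)  010-00  0100-1(✓)  01000-(✓)  011-01(✓)  0110-0(✓)  01100-(✓)  1-1000(✓)  1-1010(✓)  1-1110(✓)  10-000  10-110  101-10(✓)  1010-0(✓)  10100-(✓)  10111-  11-011  11-100  1100-1(✓)  111-00(✓)  111-10(✓)  1110-0(✓)  11101-  1111-0(✓)
size-2^2 implicants → --1000  -0100-  -100-1  -110-0  0--001  0-1-01  0-100-  001--1  001-0-  01-00-  1-1-10  1-10-0  111--0
Unchecked terms (primes): --1000, -0100-, -01111, -100-1, -10100, -110-0, 0--001, 0-1-01, 0-100-, 000010, 001--1, 001-0-, 01-00-, 010-00, 1-1-10, 1-10-0, 10-000, 10-110, 100101, 10111-, 11-011, 11-100, 111--0, 11101-
Minterm coverage:
  m1 ⊆ 0--001 [E]
  m8 ⊆ --1000,-0100-,0-100-,001-0-
  m9 ⊆ -0100-,0--001,0-1-01,0-100-,001--1,001-0-
  m11 ⊆ 001--1 [E]
  m12 ⊆ 001-0- [E]
  m13 ⊆ 0-1-01,001--1,001-0-
  m15 ⊆ -01111,001--1
  m16 ⊆ 01-00-,010-00
  m17 ⊆ -100-1,0--001,01-00-
  m20 ⊆ -10100,010-00
  m24 ⊆ --1000,-110-0,0-100-,01-00-
  m25 ⊆ 0--001,0-1-01,0-100-,01-00-
  m26 ⊆ -110-0 [E]
  m29 ⊆ 0-1-01 [E]
  m32 ⊆ 10-000 [E]
  m37 ⊆ 100101 [E]
  m38 ⊆ 10-110 [E]
  m40 ⊆ --1000,-0100-,1-10-0,10-000
  m41 ⊆ -0100- [E]
  m42 ⊆ 1-1-10,1-10-0
  m46 ⊆ 1-1-10,10-110,10111-
  m47 ⊆ -01111,10111-
  m49 ⊆ -100-1 [E]
  m51 ⊆ -100-1,11-011
  m52 ⊆ -10100,11-100
  m56 ⊆ --1000,-110-0,1-10-0,111--0
  m60 ⊆ 11-100,111--0
  m62 ⊆ 1-1-10,111--0
E = {-0100-, -100-1, -110-0, 0--001, 0-1-01, 001--1, 001-0-, 10-000, 10-110, 100101}
Petrick residual → -01111, 010-00, 1-1-10, 11-100
Cover = b'cd'e' + b'cdef + bc'd'f + bcd'f' + a'd'e'f + a'ce'f + a'b'cf + a'b'ce' + a'bc'e'f' + acef' + ab'd'e'f' + ab'def' + ab'c'de'f + abde'f'  |cover|=14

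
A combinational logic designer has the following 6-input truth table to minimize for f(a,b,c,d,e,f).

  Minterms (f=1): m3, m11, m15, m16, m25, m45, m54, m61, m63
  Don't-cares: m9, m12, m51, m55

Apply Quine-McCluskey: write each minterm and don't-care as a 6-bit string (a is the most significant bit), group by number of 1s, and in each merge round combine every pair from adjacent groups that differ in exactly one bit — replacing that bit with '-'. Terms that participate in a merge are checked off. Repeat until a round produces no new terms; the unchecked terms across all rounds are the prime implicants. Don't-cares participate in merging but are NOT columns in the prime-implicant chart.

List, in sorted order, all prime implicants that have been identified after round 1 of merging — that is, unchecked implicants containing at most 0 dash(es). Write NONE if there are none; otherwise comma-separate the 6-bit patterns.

Round 0: 000011✓ 001001✓ 001011✓ 001100 001111✓ 010000 011001✓ 101101✓ 110011✓ 110110✓ 110111✓ 111101✓ 111111✓
Round 1: 0-1001 00-011 001-11 0010-1 1-1101 11-111 110-11 11011- 1111-1
PIs = {0-1001, 00-011, 001-11, 0010-1, 001100, 010000, 1-1101, 11-111, 110-11, 11011-, 1111-1}

001100, 010000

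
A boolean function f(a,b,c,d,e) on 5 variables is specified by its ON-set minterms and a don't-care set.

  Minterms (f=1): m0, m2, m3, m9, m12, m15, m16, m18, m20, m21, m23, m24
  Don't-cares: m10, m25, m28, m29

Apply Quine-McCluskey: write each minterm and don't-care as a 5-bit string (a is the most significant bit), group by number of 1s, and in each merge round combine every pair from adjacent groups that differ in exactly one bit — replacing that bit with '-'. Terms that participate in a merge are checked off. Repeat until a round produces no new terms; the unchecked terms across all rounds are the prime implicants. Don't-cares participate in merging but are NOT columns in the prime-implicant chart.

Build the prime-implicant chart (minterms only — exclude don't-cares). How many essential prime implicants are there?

size-2^0 implicants → 00000(✓)  00010(✓)  00011(✓)  01001(✓)  01010(✓)  01100(✓)  01111  10000(✓)  10010(✓)  10100(✓)  10101(✓)  10111(✓)  11000(✓)  11001(✓)  11100(✓)  11101(✓)
size-2^1 implicants → -0000(✓)  -0010(✓)  -1001  -1100  0-010  000-0(✓)  0001-  1-000(✓)  1-100(✓)  1-101(✓)  10-00(✓)  100-0(✓)  101-1  1010-(✓)  11-00(✓)  11-01(✓)  1100-(✓)  1110-(✓)
size-2^2 implicants → -00-0  1--00  1-10-  11-0-
Unchecked terms (primes): -00-0, -1001, -1100, 0-010, 0001-, 01111, 1--00, 1-10-, 101-1, 11-0-
Minterm coverage:
  m0 ⊆ -00-0 [E]
  m2 ⊆ -00-0,0-010,0001-
  m3 ⊆ 0001- [E]
  m9 ⊆ -1001 [E]
  m12 ⊆ -1100 [E]
  m15 ⊆ 01111 [E]
  m16 ⊆ -00-0,1--00
  m18 ⊆ -00-0 [E]
  m20 ⊆ 1--00,1-10-
  m21 ⊆ 1-10-,101-1
  m23 ⊆ 101-1 [E]
  m24 ⊆ 1--00,11-0-
E = {-00-0, -1001, -1100, 0001-, 01111, 101-1}

6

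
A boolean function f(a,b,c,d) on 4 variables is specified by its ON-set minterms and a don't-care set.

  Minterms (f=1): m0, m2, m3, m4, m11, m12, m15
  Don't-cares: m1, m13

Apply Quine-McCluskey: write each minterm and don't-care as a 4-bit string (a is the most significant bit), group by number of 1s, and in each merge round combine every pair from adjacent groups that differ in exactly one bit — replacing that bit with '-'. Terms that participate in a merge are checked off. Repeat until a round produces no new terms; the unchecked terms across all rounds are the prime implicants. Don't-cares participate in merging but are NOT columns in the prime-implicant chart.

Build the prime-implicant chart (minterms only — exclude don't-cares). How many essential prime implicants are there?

1

Round 0: 0000✓ 0001✓ 0010✓ 0011✓ 0100✓ 1011✓ 1100✓ 1101✓ 1111✓
Round 1: -011 -100 0-00 00-0✓ 00-1✓ 000-✓ 001-✓ 1-11 11-1 110-
Round 2: 00--
PIs = {-011, -100, 0-00, 00--, 1-11, 11-1, 110-}
Coverage chart:
  m0: 0-00,00--
  m2: 00-- ←essential
  m3: -011,00--
  m4: -100,0-00
  m11: -011,1-11
  m12: -100,110-
  m15: 1-11,11-1
Essential: 00--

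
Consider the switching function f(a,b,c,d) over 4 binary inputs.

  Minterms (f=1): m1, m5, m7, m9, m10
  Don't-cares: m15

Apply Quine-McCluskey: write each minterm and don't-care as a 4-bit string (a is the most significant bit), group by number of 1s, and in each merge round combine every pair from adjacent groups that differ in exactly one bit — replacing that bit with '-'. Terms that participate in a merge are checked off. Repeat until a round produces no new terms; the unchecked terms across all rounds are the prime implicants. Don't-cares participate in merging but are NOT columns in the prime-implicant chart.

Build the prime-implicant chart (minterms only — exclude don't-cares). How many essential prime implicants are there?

2

size-2^0 implicants → 0001(✓)  0101(✓)  0111(✓)  1001(✓)  1010  1111(✓)
size-2^1 implicants → -001  -111  0-01  01-1
Unchecked terms (primes): -001, -111, 0-01, 01-1, 1010
Minterm coverage:
  m1 ⊆ -001,0-01
  m5 ⊆ 0-01,01-1
  m7 ⊆ -111,01-1
  m9 ⊆ -001 [E]
  m10 ⊆ 1010 [E]
E = {-001, 1010}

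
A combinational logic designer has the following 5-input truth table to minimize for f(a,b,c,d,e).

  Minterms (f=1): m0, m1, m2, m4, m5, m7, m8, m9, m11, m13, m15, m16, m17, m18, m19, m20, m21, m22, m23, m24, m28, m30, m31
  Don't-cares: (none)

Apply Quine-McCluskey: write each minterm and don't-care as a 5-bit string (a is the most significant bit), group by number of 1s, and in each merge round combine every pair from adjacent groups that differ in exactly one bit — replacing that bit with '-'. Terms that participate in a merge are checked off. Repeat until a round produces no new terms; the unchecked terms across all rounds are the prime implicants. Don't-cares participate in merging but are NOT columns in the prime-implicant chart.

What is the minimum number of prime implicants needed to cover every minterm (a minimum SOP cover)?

[col 0] 00000*, 00001*, 00010*, 00100*, 00101*, 00111*, 01000*, 01001*, 01011*, 01101*, 01111*, 10000*, 10001*, 10010*, 10011*, 10100*, 10101*, 10110*, 10111*, 11000*, 11100*, 11110*, 11111*
[col 1] -0000*, -0001*, -0010*, -0100*, -0101*, -0111*, -1000*, -1111*, 0-000*, 0-001*, 0-101*, 0-111*, 00-00*, 00-01*, 000-0*, 0000-*, 001-1*, 0010-*, 01-01*, 01-11*, 010-1*, 0100-*, 011-1*, 1-000*, 1-100*, 1-110*, 1-111*, 10-00*, 10-01*, 10-10*, 10-11*, 100-0*, 100-1*, 1000-*, 1001-*, 101-0*, 101-1*, 1010-*, 1011-*, 11-00*, 111-0*, 1111-*
[col 2] --000, --111, -0-00*, -0-01*, -00-0, -000-*, -01-1, -010-*, 0--01, 0-00-, 0-1-1, 00-0-*, 01--1, 1--00, 1-1-0, 1-11-, 10--0*, 10--1*, 10-0-*, 10-1-*, 100--*, 101--*
[col 3] -0-0-, 10---
Prime implicants: --000, --111, -0-0-, -00-0, -01-1, 0--01, 0-00-, 0-1-1, 01--1, 1--00, 1-1-0, 1-11-, 10---
PI chart (minterm → PIs covering it):
  0 | --000,-0-0-,-00-0,0-00-
  1 | -0-0-,0--01,0-00-
  2 | -00-0  (sole → essential)
  4 | -0-0-  (sole → essential)
  5 | -0-0-,-01-1,0--01,0-1-1
  7 | --111,-01-1,0-1-1
  8 | --000,0-00-
  9 | 0--01,0-00-,01--1
  11 | 01--1  (sole → essential)
  13 | 0--01,0-1-1,01--1
  15 | --111,0-1-1,01--1
  16 | --000,-0-0-,-00-0,1--00,10---
  17 | -0-0-,10---
  18 | -00-0,10---
  19 | 10---  (sole → essential)
  20 | -0-0-,1--00,1-1-0,10---
  21 | -0-0-,-01-1,10---
  22 | 1-1-0,1-11-,10---
  23 | --111,-01-1,1-11-,10---
  24 | --000,1--00
  28 | 1--00,1-1-0
  30 | 1-1-0,1-11-
  31 | --111,1-11-
Essential prime implicants: -0-0-, -00-0, 01--1, 10---
Petrick residual → --000, --111, 1-1-0
Minimum SOP uses 7 PIs: c'd'e' + cde + b'd' + b'c'e' + a'be + ace' + ab'

7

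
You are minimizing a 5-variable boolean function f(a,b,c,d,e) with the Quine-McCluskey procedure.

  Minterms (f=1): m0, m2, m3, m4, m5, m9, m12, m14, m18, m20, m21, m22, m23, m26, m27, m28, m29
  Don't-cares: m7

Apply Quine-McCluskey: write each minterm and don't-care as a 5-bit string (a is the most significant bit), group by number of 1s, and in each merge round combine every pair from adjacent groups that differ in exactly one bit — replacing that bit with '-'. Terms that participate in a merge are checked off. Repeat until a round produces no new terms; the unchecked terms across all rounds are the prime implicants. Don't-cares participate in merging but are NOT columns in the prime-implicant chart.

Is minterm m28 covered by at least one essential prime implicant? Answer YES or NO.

Round 0: 00000✓ 00010✓ 00011✓ 00100✓ 00101✓ 00111✓ 01001 01100✓ 01110✓ 10010✓ 10100✓ 10101✓ 10110✓ 10111✓ 11010✓ 11011✓ 11100✓ 11101✓
Round 1: -0010 -0100✓ -0101✓ -0111✓ -1100✓ 0-100✓ 00-00 00-11 000-0 0001- 001-1✓ 0010-✓ 011-0 1-010 1-100✓ 1-101✓ 10-10 101-0✓ 101-1✓ 1010-✓ 1011-✓ 1101- 1110-✓
Round 2: --100 -01-1 -010- 1-10- 101--
PIs = {--100, -0010, -01-1, -010-, 00-00, 00-11, 000-0, 0001-, 01001, 011-0, 1-010, 1-10-, 10-10, 101--, 1101-}
Coverage chart:
  m0: 00-00,000-0
  m2: -0010,000-0,0001-
  m3: 00-11,0001-
  m4: --100,-010-,00-00
  m5: -01-1,-010-
  m9: 01001 ←essential
  m12: --100,011-0
  m14: 011-0 ←essential
  m18: -0010,1-010,10-10
  m20: --100,-010-,1-10-,101--
  m21: -01-1,-010-,1-10-,101--
  m22: 10-10,101--
  m23: -01-1,101--
  m26: 1-010,1101-
  m27: 1101- ←essential
  m28: --100,1-10-
  m29: 1-10- ←essential
Essential: 01001, 011-0, 1-10-, 1101-

YES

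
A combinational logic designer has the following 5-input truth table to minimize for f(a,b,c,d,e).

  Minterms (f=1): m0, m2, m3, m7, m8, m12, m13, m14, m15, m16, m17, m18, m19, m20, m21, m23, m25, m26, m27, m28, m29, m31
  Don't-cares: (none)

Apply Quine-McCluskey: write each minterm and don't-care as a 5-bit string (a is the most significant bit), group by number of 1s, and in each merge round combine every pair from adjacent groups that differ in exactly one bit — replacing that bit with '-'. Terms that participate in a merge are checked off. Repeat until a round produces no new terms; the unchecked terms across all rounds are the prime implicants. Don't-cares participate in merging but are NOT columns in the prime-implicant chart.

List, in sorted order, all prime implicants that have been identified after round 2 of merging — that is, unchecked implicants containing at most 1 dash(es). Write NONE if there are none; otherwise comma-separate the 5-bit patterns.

0-000, 01-00

Round 0: 00000✓ 00010✓ 00011✓ 00111✓ 01000✓ 01100✓ 01101✓ 01110✓ 01111✓ 10000✓ 10001✓ 10010✓ 10011✓ 10100✓ 10101✓ 10111✓ 11001✓ 11010✓ 11011✓ 11100✓ 11101✓ 11111✓
Round 1: -0000✓ -0010✓ -0011✓ -0111✓ -1100✓ -1101✓ -1111✓ 0-000 0-111✓ 00-11✓ 000-0✓ 0001-✓ 01-00 011-0✓ 011-1✓ 0110-✓ 0111-✓ 1-001✓ 1-010✓ 1-011✓ 1-100✓ 1-101✓ 1-111✓ 10-00✓ 10-01✓ 10-11✓ 100-0✓ 100-1✓ 1000-✓ 1001-✓ 101-1✓ 1010-✓ 11-01✓ 11-11✓ 110-1✓ 1101-✓ 111-1✓ 1110-✓
Round 2: --111 -0-11 -00-0 -001- -11-1 -110- 011-- 1--01✓ 1--11✓ 1-0-1✓ 1-01- 1-1-1✓ 1-10- 10--1✓ 10-0- 100-- 11--1✓
Round 3: 1---1
PIs = {--111, -0-11, -00-0, -001-, -11-1, -110-, 0-000, 01-00, 011--, 1---1, 1-01-, 1-10-, 10-0-, 100--}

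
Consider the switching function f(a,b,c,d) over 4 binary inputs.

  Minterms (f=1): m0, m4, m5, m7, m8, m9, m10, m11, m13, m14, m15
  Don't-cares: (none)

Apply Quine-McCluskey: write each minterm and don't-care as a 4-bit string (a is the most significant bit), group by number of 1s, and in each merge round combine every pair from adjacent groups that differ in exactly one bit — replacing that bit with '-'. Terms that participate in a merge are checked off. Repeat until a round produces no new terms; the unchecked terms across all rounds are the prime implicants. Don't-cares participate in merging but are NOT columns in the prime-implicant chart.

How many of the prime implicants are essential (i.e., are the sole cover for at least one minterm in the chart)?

2

[col 0] 0000*, 0100*, 0101*, 0111*, 1000*, 1001*, 1010*, 1011*, 1101*, 1110*, 1111*
[col 1] -000, -101*, -111*, 0-00, 01-1*, 010-, 1-01*, 1-10*, 1-11*, 10-0*, 10-1*, 100-*, 101-*, 11-1*, 111-*
[col 2] -1-1, 1--1, 1-1-, 10--
Prime implicants: -000, -1-1, 0-00, 010-, 1--1, 1-1-, 10--
PI chart (minterm → PIs covering it):
  0 | -000,0-00
  4 | 0-00,010-
  5 | -1-1,010-
  7 | -1-1  (sole → essential)
  8 | -000,10--
  9 | 1--1,10--
  10 | 1-1-,10--
  11 | 1--1,1-1-,10--
  13 | -1-1,1--1
  14 | 1-1-  (sole → essential)
  15 | -1-1,1--1,1-1-
Essential prime implicants: -1-1, 1-1-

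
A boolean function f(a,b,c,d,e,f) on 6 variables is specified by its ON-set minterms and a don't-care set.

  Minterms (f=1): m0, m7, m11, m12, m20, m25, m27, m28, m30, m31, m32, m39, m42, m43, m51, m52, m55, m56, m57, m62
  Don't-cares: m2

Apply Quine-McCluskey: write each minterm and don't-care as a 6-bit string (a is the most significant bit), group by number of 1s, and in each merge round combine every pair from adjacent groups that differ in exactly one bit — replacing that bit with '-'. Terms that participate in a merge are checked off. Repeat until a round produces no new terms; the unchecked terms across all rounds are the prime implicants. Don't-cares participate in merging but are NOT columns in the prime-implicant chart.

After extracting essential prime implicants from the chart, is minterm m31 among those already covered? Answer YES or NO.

Round 0: 000000✓ 000010✓ 000111✓ 001011✓ 001100✓ 010100✓ 011001✓ 011011✓ 011100✓ 011110✓ 011111✓ 100000✓ 100111✓ 101010✓ 101011✓ 110011✓ 110100✓ 110111✓ 111000✓ 111001✓ 111110✓
Round 1: -00000 -00111 -01011 -10100 -11001 -11110 0-1011 0-1100 0000-0 01-100 011-11 0110-1 0111-0 01111- 1-0111 10101- 110-11 11100-
PIs = {-00000, -00111, -01011, -10100, -11001, -11110, 0-1011, 0-1100, 0000-0, 01-100, 011-11, 0110-1, 0111-0, 01111-, 1-0111, 10101-, 110-11, 11100-}
Coverage chart:
  m0: -00000,0000-0
  m7: -00111 ←essential
  m11: -01011,0-1011
  m12: 0-1100 ←essential
  m20: -10100,01-100
  m25: -11001,0110-1
  m27: 0-1011,011-11,0110-1
  m28: 0-1100,01-100,0111-0
  m30: -11110,0111-0,01111-
  m31: 011-11,01111-
  m32: -00000 ←essential
  m39: -00111,1-0111
  m42: 10101- ←essential
  m43: -01011,10101-
  m51: 110-11 ←essential
  m52: -10100 ←essential
  m55: 1-0111,110-11
  m56: 11100- ←essential
  m57: -11001,11100-
  m62: -11110 ←essential
Essential: -00000, -00111, -10100, -11110, 0-1100, 10101-, 110-11, 11100-

NO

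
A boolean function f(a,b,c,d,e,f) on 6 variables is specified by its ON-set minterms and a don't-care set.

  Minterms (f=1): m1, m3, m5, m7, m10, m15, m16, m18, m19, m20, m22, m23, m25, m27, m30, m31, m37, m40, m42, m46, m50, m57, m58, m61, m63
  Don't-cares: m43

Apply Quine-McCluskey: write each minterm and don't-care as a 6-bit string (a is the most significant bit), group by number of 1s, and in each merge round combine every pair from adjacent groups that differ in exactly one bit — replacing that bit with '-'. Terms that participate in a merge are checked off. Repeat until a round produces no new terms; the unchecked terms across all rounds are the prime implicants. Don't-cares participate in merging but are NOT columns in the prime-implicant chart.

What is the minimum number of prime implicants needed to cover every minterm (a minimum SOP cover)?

12

size-2^0 implicants → 000001(✓)  000011(✓)  000101(✓)  000111(✓)  001010(✓)  001111(✓)  010000(✓)  010010(✓)  010011(✓)  010100(✓)  010110(✓)  010111(✓)  011001(✓)  011011(✓)  011110(✓)  011111(✓)  100101(✓)  101000(✓)  101010(✓)  101011(✓)  101110(✓)  110010(✓)  111001(✓)  111010(✓)  111101(✓)  111111(✓)
size-2^1 implicants → -00101  -01010  -10010  -11001  -11111  0-0011(✓)  0-0111(✓)  0-1111(✓)  00-111(✓)  000-01(✓)  000-11(✓)  0000-1(✓)  0001-1(✓)  01-011(✓)  01-110(✓)  01-111(✓)  010-00(✓)  010-10(✓)  010-11(✓)  0100-0(✓)  01001-(✓)  0101-0(✓)  01011-(✓)  011-11(✓)  0110-1  01111-(✓)  1-1010  101-10  1010-0  10101-  11-010  111-01  1111-1
size-2^2 implicants → 0--111  0-0-11  000--1  01--11  01-11-  010--0  010-1-
Unchecked terms (primes): -00101, -01010, -10010, -11001, -11111, 0--111, 0-0-11, 000--1, 01--11, 01-11-, 010--0, 010-1-, 0110-1, 1-1010, 101-10, 1010-0, 10101-, 11-010, 111-01, 1111-1
Minterm coverage:
  m1 ⊆ 000--1 [E]
  m3 ⊆ 0-0-11,000--1
  m5 ⊆ -00101,000--1
  m7 ⊆ 0--111,0-0-11,000--1
  m10 ⊆ -01010 [E]
  m15 ⊆ 0--111 [E]
  m16 ⊆ 010--0 [E]
  m18 ⊆ -10010,010--0,010-1-
  m19 ⊆ 0-0-11,01--11,010-1-
  m20 ⊆ 010--0 [E]
  m22 ⊆ 01-11-,010--0,010-1-
  m23 ⊆ 0--111,0-0-11,01--11,01-11-,010-1-
  m25 ⊆ -11001,0110-1
  m27 ⊆ 01--11,0110-1
  m30 ⊆ 01-11- [E]
  m31 ⊆ -11111,0--111,01--11,01-11-
  m37 ⊆ -00101 [E]
  m40 ⊆ 1010-0 [E]
  m42 ⊆ -01010,1-1010,101-10,1010-0,10101-
  m46 ⊆ 101-10 [E]
  m50 ⊆ -10010,11-010
  m57 ⊆ -11001,111-01
  m58 ⊆ 1-1010,11-010
  m61 ⊆ 111-01,1111-1
  m63 ⊆ -11111,1111-1
E = {-00101, -01010, 0--111, 000--1, 01-11-, 010--0, 101-10, 1010-0}
Petrick residual → -11001, 01--11, 11-010, 1111-1
Cover = b'c'de'f + b'cd'ef' + bcd'e'f + a'def + a'b'c'f + a'bef + a'bde + a'bc'f' + ab'cef' + ab'cd'f' + abd'ef' + abcdf  |cover|=12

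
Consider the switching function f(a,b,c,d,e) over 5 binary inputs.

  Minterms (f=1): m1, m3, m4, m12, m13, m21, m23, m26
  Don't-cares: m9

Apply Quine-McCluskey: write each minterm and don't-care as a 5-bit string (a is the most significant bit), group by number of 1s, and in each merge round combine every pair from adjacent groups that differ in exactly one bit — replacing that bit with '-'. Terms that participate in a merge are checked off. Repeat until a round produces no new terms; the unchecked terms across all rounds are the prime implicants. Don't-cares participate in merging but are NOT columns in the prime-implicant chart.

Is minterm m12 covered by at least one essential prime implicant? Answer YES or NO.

YES

[col 0] 00001*, 00011*, 00100*, 01001*, 01100*, 01101*, 10101*, 10111*, 11010
[col 1] 0-001, 0-100, 000-1, 01-01, 0110-, 101-1
Prime implicants: 0-001, 0-100, 000-1, 01-01, 0110-, 101-1, 11010
PI chart (minterm → PIs covering it):
  1 | 0-001,000-1
  3 | 000-1  (sole → essential)
  4 | 0-100  (sole → essential)
  12 | 0-100,0110-
  13 | 01-01,0110-
  21 | 101-1  (sole → essential)
  23 | 101-1  (sole → essential)
  26 | 11010  (sole → essential)
Essential prime implicants: 0-100, 000-1, 101-1, 11010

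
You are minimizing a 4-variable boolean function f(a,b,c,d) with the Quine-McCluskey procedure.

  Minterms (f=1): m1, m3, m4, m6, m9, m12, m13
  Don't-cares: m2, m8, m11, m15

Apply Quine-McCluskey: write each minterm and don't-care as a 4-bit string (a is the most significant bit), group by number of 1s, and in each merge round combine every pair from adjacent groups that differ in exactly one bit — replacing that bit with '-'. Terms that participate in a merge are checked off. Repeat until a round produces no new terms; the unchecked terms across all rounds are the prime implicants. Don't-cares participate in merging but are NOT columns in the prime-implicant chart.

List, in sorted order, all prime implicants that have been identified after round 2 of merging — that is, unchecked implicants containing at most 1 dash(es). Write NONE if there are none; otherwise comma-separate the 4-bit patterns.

Round 0: 0001✓ 0010✓ 0011✓ 0100✓ 0110✓ 1000✓ 1001✓ 1011✓ 1100✓ 1101✓ 1111✓
Round 1: -001✓ -011✓ -100 0-10 00-1✓ 001- 01-0 1-00✓ 1-01✓ 1-11✓ 10-1✓ 100-✓ 11-1✓ 110-✓
Round 2: -0-1 1--1 1-0-
PIs = {-0-1, -100, 0-10, 001-, 01-0, 1--1, 1-0-}

-100, 0-10, 001-, 01-0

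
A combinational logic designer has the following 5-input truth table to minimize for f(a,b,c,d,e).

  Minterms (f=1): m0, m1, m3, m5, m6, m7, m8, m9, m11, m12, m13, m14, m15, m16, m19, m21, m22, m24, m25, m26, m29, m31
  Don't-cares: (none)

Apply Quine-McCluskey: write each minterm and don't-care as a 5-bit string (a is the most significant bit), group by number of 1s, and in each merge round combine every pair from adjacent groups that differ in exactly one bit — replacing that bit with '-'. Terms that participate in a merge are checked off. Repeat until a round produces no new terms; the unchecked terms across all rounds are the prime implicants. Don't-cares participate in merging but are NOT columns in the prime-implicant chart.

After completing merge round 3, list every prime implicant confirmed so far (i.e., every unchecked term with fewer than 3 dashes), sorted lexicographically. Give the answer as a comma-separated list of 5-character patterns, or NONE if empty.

--000, --101, -0011, -0110, -1-01, -100-, -11-1, 0-00-, 0-11-, 01-0-, 011--, 110-0

size-2^0 implicants → 00000(✓)  00001(✓)  00011(✓)  00101(✓)  00110(✓)  00111(✓)  01000(✓)  01001(✓)  01011(✓)  01100(✓)  01101(✓)  01110(✓)  01111(✓)  10000(✓)  10011(✓)  10101(✓)  10110(✓)  11000(✓)  11001(✓)  11010(✓)  11101(✓)  11111(✓)
size-2^1 implicants → -0000(✓)  -0011  -0101(✓)  -0110  -1000(✓)  -1001(✓)  -1101(✓)  -1111(✓)  0-000(✓)  0-001(✓)  0-011(✓)  0-101(✓)  0-110(✓)  0-111(✓)  00-01(✓)  00-11(✓)  000-1(✓)  0000-(✓)  001-1(✓)  0011-(✓)  01-00(✓)  01-01(✓)  01-11(✓)  010-1(✓)  0100-(✓)  011-0(✓)  011-1(✓)  0110-(✓)  0111-(✓)  1-000(✓)  1-101(✓)  11-01(✓)  110-0  1100-(✓)  111-1(✓)
size-2^2 implicants → --000  --101  -1-01  -100-  -11-1  0--01(✓)  0--11(✓)  0-0-1(✓)  0-00-  0-1-1(✓)  0-11-  00--1(✓)  01--1(✓)  01-0-  011--
size-2^3 implicants → 0---1
Unchecked terms (primes): --000, --101, -0011, -0110, -1-01, -100-, -11-1, 0---1, 0-00-, 0-11-, 01-0-, 011--, 110-0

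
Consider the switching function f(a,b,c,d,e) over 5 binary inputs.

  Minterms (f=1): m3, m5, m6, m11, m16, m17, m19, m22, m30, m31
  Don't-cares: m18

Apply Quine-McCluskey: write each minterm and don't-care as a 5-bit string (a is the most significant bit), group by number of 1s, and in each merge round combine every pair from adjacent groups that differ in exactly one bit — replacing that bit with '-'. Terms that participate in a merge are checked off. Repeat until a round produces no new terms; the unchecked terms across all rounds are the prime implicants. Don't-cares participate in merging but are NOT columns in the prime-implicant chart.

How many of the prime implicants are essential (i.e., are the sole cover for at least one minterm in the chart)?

size-2^0 implicants → 00011(✓)  00101  00110(✓)  01011(✓)  10000(✓)  10001(✓)  10010(✓)  10011(✓)  10110(✓)  11110(✓)  11111(✓)
size-2^1 implicants → -0011  -0110  0-011  1-110  10-10  100-0(✓)  100-1(✓)  1000-(✓)  1001-(✓)  1111-
size-2^2 implicants → 100--
Unchecked terms (primes): -0011, -0110, 0-011, 00101, 1-110, 10-10, 100--, 1111-
Minterm coverage:
  m3 ⊆ -0011,0-011
  m5 ⊆ 00101 [E]
  m6 ⊆ -0110 [E]
  m11 ⊆ 0-011 [E]
  m16 ⊆ 100-- [E]
  m17 ⊆ 100-- [E]
  m19 ⊆ -0011,100--
  m22 ⊆ -0110,1-110,10-10
  m30 ⊆ 1-110,1111-
  m31 ⊆ 1111- [E]
E = {-0110, 0-011, 00101, 100--, 1111-}

5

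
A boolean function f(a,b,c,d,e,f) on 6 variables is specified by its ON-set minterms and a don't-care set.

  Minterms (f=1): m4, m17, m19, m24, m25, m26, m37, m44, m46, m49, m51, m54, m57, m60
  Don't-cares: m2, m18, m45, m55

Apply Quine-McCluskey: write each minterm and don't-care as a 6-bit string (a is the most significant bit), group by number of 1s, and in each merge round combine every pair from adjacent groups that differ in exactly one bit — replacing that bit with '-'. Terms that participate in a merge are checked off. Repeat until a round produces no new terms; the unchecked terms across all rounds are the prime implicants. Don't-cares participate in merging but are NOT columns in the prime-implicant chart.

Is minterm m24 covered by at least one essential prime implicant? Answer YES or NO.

[col 0] 000010*, 000100, 010001*, 010010*, 010011*, 011000*, 011001*, 011010*, 100101*, 101100*, 101101*, 101110*, 110001*, 110011*, 110110*, 110111*, 111001*, 111100*
[col 1] -10001*, -10011*, -11001*, 0-0010, 01-001*, 01-010, 0100-1*, 01001-, 0110-0, 01100-, 1-1100, 10-101, 1011-0, 10110-, 11-001*, 110-11, 1100-1*, 11011-
[col 2] -1-001, -100-1
Prime implicants: -1-001, -100-1, 0-0010, 000100, 01-010, 01001-, 0110-0, 01100-, 1-1100, 10-101, 1011-0, 10110-, 110-11, 11011-
PI chart (minterm → PIs covering it):
  4 | 000100  (sole → essential)
  17 | -1-001,-100-1
  19 | -100-1,01001-
  24 | 0110-0,01100-
  25 | -1-001,01100-
  26 | 01-010,0110-0
  37 | 10-101  (sole → essential)
  44 | 1-1100,1011-0,10110-
  46 | 1011-0  (sole → essential)
  49 | -1-001,-100-1
  51 | -100-1,110-11
  54 | 11011-  (sole → essential)
  57 | -1-001  (sole → essential)
  60 | 1-1100  (sole → essential)
Essential prime implicants: -1-001, 000100, 1-1100, 10-101, 1011-0, 11011-

NO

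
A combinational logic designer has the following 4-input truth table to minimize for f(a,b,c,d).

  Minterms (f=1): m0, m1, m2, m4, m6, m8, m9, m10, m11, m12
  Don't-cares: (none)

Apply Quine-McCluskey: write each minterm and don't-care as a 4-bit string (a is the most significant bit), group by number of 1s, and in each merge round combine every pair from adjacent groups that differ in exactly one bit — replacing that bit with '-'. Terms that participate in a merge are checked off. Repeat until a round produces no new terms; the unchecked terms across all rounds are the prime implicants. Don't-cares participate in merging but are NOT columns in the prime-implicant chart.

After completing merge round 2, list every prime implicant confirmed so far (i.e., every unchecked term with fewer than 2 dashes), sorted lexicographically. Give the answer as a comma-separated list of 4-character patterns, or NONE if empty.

[col 0] 0000*, 0001*, 0010*, 0100*, 0110*, 1000*, 1001*, 1010*, 1011*, 1100*
[col 1] -000*, -001*, -010*, -100*, 0-00*, 0-10*, 00-0*, 000-*, 01-0*, 1-00*, 10-0*, 10-1*, 100-*, 101-*
[col 2] --00, -0-0, -00-, 0--0, 10--
Prime implicants: --00, -0-0, -00-, 0--0, 10--

NONE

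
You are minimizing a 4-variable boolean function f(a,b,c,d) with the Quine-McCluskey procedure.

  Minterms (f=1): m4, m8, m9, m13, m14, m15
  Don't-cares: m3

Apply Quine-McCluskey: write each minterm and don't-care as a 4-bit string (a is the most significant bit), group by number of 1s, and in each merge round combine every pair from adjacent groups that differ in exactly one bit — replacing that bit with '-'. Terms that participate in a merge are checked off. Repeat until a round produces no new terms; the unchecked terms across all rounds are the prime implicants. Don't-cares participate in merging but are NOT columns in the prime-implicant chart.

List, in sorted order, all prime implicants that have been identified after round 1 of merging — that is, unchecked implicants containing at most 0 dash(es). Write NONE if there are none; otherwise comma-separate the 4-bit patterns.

0011, 0100

Round 0: 0011 0100 1000✓ 1001✓ 1101✓ 1110✓ 1111✓
Round 1: 1-01 100- 11-1 111-
PIs = {0011, 0100, 1-01, 100-, 11-1, 111-}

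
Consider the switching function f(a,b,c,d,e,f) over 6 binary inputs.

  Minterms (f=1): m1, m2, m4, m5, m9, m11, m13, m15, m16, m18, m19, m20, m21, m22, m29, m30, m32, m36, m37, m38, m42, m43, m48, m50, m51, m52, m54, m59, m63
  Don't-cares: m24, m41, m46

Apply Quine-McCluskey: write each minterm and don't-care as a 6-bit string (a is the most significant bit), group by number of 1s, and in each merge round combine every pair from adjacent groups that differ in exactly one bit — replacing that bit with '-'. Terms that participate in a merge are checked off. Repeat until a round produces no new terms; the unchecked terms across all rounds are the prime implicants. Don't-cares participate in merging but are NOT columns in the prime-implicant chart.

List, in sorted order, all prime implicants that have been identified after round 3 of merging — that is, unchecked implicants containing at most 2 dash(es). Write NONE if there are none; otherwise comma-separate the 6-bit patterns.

--0100, -0010-, -010-1, -1001-, 0--101, 0-0010, 0-010-, 00--01, 001--1, 01-000, 01-110, 1-0-00, 1-01-0, 1-1011, 10-110, 101-10, 10101-, 11-011, 111-11

Round 0: 000001✓ 000010✓ 000100✓ 000101✓ 001001✓ 001011✓ 001101✓ 001111✓ 010000✓ 010010✓ 010011✓ 010100✓ 010101✓ 010110✓ 011000✓ 011101✓ 011110✓ 100000✓ 100100✓ 100101✓ 100110✓ 101001✓ 101010✓ 101011✓ 101110✓ 110000✓ 110010✓ 110011✓ 110100✓ 110110✓ 111011✓ 111111✓
Round 1: -00100✓ -00101✓ -01001✓ -01011✓ -10000✓ -10010✓ -10011✓ -10100✓ -10110✓ 0-0010 0-0100✓ 0-0101✓ 0-1101✓ 00-001✓ 00-101✓ 000-01✓ 00010-✓ 001-01✓ 001-11✓ 0010-1✓ 0011-1✓ 01-000 01-101✓ 01-110 010-00✓ 010-10✓ 0100-0✓ 01001-✓ 0101-0✓ 01010-✓ 1-0000✓ 1-0100✓ 1-0110✓ 1-1011 10-110 100-00✓ 1001-0✓ 10010-✓ 101-10 1010-1✓ 10101- 11-011 110-00✓ 110-10✓ 1100-0✓ 11001-✓ 1101-0✓ 111-11
Round 2: --0100 -0010- -010-1 -10-00✓ -10-10✓ -100-0✓ -1001- -101-0✓ 0--101 0-010- 00--01 001--1 010--0✓ 1-0-00 1-01-0 110--0✓
Round 3: -10--0
PIs = {--0100, -0010-, -010-1, -10--0, -1001-, 0--101, 0-0010, 0-010-, 00--01, 001--1, 01-000, 01-110, 1-0-00, 1-01-0, 1-1011, 10-110, 101-10, 10101-, 11-011, 111-11}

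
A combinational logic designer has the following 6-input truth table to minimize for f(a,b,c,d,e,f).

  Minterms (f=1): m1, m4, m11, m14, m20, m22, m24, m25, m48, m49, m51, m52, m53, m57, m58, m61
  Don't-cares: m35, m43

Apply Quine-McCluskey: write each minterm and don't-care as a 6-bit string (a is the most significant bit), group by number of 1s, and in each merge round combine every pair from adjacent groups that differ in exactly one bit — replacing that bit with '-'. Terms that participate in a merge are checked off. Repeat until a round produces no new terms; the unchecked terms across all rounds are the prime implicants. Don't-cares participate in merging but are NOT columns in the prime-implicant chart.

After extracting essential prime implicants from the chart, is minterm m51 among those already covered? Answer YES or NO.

NO

size-2^0 implicants → 000001  000100(✓)  001011(✓)  001110  010100(✓)  010110(✓)  011000(✓)  011001(✓)  100011(✓)  101011(✓)  110000(✓)  110001(✓)  110011(✓)  110100(✓)  110101(✓)  111001(✓)  111010  111101(✓)
size-2^1 implicants → -01011  -10100  -11001  0-0100  0101-0  01100-  1-0011  10-011  11-001(✓)  11-101(✓)  110-00(✓)  110-01(✓)  1100-1  11000-(✓)  11010-(✓)  111-01(✓)
size-2^2 implicants → 11--01  110-0-
Unchecked terms (primes): -01011, -10100, -11001, 0-0100, 000001, 001110, 0101-0, 01100-, 1-0011, 10-011, 11--01, 110-0-, 1100-1, 111010
Minterm coverage:
  m1 ⊆ 000001 [E]
  m4 ⊆ 0-0100 [E]
  m11 ⊆ -01011 [E]
  m14 ⊆ 001110 [E]
  m20 ⊆ -10100,0-0100,0101-0
  m22 ⊆ 0101-0 [E]
  m24 ⊆ 01100- [E]
  m25 ⊆ -11001,01100-
  m48 ⊆ 110-0- [E]
  m49 ⊆ 11--01,110-0-,1100-1
  m51 ⊆ 1-0011,1100-1
  m52 ⊆ -10100,110-0-
  m53 ⊆ 11--01,110-0-
  m57 ⊆ -11001,11--01
  m58 ⊆ 111010 [E]
  m61 ⊆ 11--01 [E]
E = {-01011, 0-0100, 000001, 001110, 0101-0, 01100-, 11--01, 110-0-, 111010}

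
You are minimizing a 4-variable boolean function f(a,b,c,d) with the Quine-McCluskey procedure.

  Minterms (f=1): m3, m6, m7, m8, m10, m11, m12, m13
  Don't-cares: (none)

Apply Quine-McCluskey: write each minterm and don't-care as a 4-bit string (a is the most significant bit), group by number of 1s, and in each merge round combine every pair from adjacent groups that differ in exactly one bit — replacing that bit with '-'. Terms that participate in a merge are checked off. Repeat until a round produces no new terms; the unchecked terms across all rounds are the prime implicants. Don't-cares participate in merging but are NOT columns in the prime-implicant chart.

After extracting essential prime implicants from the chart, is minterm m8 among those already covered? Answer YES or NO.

NO

size-2^0 implicants → 0011(✓)  0110(✓)  0111(✓)  1000(✓)  1010(✓)  1011(✓)  1100(✓)  1101(✓)
size-2^1 implicants → -011  0-11  011-  1-00  10-0  101-  110-
Unchecked terms (primes): -011, 0-11, 011-, 1-00, 10-0, 101-, 110-
Minterm coverage:
  m3 ⊆ -011,0-11
  m6 ⊆ 011- [E]
  m7 ⊆ 0-11,011-
  m8 ⊆ 1-00,10-0
  m10 ⊆ 10-0,101-
  m11 ⊆ -011,101-
  m12 ⊆ 1-00,110-
  m13 ⊆ 110- [E]
E = {011-, 110-}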